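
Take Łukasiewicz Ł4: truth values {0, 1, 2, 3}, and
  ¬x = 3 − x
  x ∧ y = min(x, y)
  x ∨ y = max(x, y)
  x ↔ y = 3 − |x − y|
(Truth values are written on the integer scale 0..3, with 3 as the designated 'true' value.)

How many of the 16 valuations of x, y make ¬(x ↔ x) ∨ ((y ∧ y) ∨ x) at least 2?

12

x = 0, y = 0 ↦ 0  <
x = 0, y = 1 ↦ 1  <
x = 0, y = 2 ↦ 2  ≥
x = 0, y = 3 ↦ 3  ≥
x = 1, y = 0 ↦ 1  <
x = 1, y = 1 ↦ 1  <
x = 1, y = 2 ↦ 2  ≥
x = 1, y = 3 ↦ 3  ≥
x = 2, y = 0 ↦ 2  ≥
x = 2, y = 1 ↦ 2  ≥
x = 2, y = 2 ↦ 2  ≥
x = 2, y = 3 ↦ 3  ≥
x = 3, y = 0 ↦ 3  ≥
x = 3, y = 1 ↦ 3  ≥
x = 3, y = 2 ↦ 3  ≥
x = 3, y = 3 ↦ 3  ≥
So 12 of the 16 assignments meet the threshold.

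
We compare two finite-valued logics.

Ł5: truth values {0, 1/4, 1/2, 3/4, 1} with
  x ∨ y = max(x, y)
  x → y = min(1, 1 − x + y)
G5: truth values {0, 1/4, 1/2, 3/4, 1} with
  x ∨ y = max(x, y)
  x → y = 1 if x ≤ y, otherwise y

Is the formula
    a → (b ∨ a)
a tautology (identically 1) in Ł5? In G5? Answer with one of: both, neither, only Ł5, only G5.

both

In Ł5: every assignment gives 1 — tautology.
In G5: every assignment gives 1 — tautology.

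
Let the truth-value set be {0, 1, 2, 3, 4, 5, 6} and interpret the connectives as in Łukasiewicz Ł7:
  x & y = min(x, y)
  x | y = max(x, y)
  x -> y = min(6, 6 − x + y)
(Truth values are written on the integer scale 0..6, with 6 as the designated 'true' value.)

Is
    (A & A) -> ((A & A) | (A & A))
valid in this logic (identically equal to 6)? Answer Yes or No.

A = 0 ↦ 6
A = 1 ↦ 6
A = 2 ↦ 6
A = 3 ↦ 6
A = 4 ↦ 6
A = 5 ↦ 6
A = 6 ↦ 6
Every assignment gives a value ≥ 6.

Yes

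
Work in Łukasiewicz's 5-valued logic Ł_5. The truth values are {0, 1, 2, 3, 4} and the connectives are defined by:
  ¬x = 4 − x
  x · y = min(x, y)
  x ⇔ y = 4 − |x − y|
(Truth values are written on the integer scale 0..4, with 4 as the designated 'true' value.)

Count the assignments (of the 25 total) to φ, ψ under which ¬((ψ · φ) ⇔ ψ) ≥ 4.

value 4: 1 assignment (counts)
value 3: 2 assignments
value 2: 3 assignments
value 1: 4 assignments
value 0: 15 assignments
So 1 of the 25 assignments meets the threshold.

1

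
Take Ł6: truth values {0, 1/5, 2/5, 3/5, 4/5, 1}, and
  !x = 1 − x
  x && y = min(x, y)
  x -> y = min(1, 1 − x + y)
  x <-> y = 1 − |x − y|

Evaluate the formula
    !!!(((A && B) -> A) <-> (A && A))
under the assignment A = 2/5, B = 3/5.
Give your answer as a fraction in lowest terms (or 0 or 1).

3/5

A && B = 2/5 && 3/5 = 2/5
(A && B) -> A = 2/5 -> 2/5 = 1
A && A = 2/5 && 2/5 = 2/5
((A && B) -> A) <-> (A && A) = 1 <-> 2/5 = 2/5
!(((A && B) -> A) <-> (A && A)) = !2/5 = 3/5
!!(((A && B) -> A) <-> (A && A)) = !3/5 = 2/5
!!!(((A && B) -> A) <-> (A && A)) = !2/5 = 3/5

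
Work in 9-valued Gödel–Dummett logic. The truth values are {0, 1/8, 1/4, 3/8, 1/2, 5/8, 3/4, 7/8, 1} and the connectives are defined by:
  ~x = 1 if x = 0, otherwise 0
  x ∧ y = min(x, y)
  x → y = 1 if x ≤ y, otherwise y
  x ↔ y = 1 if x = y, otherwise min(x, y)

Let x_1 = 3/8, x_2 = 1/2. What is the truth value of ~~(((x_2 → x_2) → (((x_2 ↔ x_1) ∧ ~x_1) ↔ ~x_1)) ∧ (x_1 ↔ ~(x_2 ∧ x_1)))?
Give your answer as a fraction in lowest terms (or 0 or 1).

0

x_2 → x_2 = 1/2 → 1/2 = 1
x_2 ↔ x_1 = 1/2 ↔ 3/8 = 3/8
~x_1 = ~3/8 = 0
(x_2 ↔ x_1) ∧ ~x_1 = 3/8 ∧ 0 = 0
~x_1 = ~3/8 = 0
((x_2 ↔ x_1) ∧ ~x_1) ↔ ~x_1 = 0 ↔ 0 = 1
(x_2 → x_2) → (((x_2 ↔ x_1) ∧ ~x_1) ↔ ~x_1) = 1 → 1 = 1
x_2 ∧ x_1 = 1/2 ∧ 3/8 = 3/8
~(x_2 ∧ x_1) = ~3/8 = 0
x_1 ↔ ~(x_2 ∧ x_1) = 3/8 ↔ 0 = 0
((x_2 → x_2) → (((x_2 ↔ x_1) ∧ ~x_1) ↔ ~x_1)) ∧ (x_1 ↔ ~(x_2 ∧ x_1)) = 1 ∧ 0 = 0
~(((x_2 → x_2) → (((x_2 ↔ x_1) ∧ ~x_1) ↔ ~x_1)) ∧ (x_1 ↔ ~(x_2 ∧ x_1))) = ~0 = 1
~~(((x_2 → x_2) → (((x_2 ↔ x_1) ∧ ~x_1) ↔ ~x_1)) ∧ (x_1 ↔ ~(x_2 ∧ x_1))) = ~1 = 0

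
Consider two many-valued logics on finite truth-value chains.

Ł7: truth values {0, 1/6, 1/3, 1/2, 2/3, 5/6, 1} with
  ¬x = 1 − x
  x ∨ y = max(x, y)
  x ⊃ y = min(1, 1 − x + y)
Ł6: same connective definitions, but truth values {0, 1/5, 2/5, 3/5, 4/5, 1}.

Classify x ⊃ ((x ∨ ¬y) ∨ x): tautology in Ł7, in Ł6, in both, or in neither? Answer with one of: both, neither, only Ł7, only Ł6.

In Ł7: every assignment gives 1 — tautology.
In Ł6: every assignment gives 1 — tautology.

both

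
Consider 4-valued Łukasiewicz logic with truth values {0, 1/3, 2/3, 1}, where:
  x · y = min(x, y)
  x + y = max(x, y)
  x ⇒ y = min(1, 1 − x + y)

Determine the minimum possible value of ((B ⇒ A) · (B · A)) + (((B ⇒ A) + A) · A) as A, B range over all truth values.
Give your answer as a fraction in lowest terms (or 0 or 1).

0

Take A = 0, B = 0:
B ⇒ A = 0 ⇒ 0 = 1
B · A = 0 · 0 = 0
(B ⇒ A) · (B · A) = 1 · 0 = 0
B ⇒ A = 0 ⇒ 0 = 1
(B ⇒ A) + A = 1 + 0 = 1
((B ⇒ A) + A) · A = 1 · 0 = 0
((B ⇒ A) · (B · A)) + (((B ⇒ A) + A) · A) = 0 + 0 = 0
No assignment yields a value below 0, so this is the minimum.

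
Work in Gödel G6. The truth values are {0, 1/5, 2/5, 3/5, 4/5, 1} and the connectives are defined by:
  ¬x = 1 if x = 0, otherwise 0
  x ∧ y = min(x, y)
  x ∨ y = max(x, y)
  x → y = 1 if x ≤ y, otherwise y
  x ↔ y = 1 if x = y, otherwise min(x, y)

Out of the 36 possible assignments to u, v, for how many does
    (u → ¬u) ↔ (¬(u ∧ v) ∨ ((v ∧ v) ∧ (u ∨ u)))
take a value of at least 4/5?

6

value 1: 6 assignments (counts)
value 0: 30 assignments
So 6 of the 36 assignments meet the threshold.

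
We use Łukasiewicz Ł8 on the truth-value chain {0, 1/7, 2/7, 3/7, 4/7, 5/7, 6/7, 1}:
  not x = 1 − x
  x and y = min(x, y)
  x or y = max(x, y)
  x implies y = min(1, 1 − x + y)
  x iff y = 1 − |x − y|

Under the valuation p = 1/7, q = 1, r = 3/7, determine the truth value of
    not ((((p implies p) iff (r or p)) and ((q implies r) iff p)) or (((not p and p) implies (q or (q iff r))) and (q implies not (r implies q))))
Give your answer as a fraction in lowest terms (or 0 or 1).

4/7

p implies p = 1/7 implies 1/7 = 1
r or p = 3/7 or 1/7 = 3/7
(p implies p) iff (r or p) = 1 iff 3/7 = 3/7
q implies r = 1 implies 3/7 = 3/7
(q implies r) iff p = 3/7 iff 1/7 = 5/7
((p implies p) iff (r or p)) and ((q implies r) iff p) = 3/7 and 5/7 = 3/7
not p = not 1/7 = 6/7
not p and p = 6/7 and 1/7 = 1/7
q iff r = 1 iff 3/7 = 3/7
q or (q iff r) = 1 or 3/7 = 1
(not p and p) implies (q or (q iff r)) = 1/7 implies 1 = 1
r implies q = 3/7 implies 1 = 1
not (r implies q) = not 1 = 0
q implies not (r implies q) = 1 implies 0 = 0
((not p and p) implies (q or (q iff r))) and (q implies not (r implies q)) = 1 and 0 = 0
(((p implies p) iff (r or p)) and ((q implies r) iff p)) or (((not p and p) implies (q or (q iff r))) and (q implies not (r implies q))) = 3/7 or 0 = 3/7
not ((((p implies p) iff (r or p)) and ((q implies r) iff p)) or (((not p and p) implies (q or (q iff r))) and (q implies not (r implies q)))) = not 3/7 = 4/7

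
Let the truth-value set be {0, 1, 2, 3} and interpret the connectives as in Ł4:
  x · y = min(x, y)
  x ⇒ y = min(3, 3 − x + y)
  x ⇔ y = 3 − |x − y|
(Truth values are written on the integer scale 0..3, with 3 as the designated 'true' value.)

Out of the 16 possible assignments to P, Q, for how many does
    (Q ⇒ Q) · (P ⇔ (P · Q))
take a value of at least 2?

P = 0, Q = 0 ↦ 3  ≥
P = 0, Q = 1 ↦ 3  ≥
P = 0, Q = 2 ↦ 3  ≥
P = 0, Q = 3 ↦ 3  ≥
P = 1, Q = 0 ↦ 2  ≥
P = 1, Q = 1 ↦ 3  ≥
P = 1, Q = 2 ↦ 3  ≥
P = 1, Q = 3 ↦ 3  ≥
P = 2, Q = 0 ↦ 1  <
P = 2, Q = 1 ↦ 2  ≥
P = 2, Q = 2 ↦ 3  ≥
P = 2, Q = 3 ↦ 3  ≥
P = 3, Q = 0 ↦ 0  <
P = 3, Q = 1 ↦ 1  <
P = 3, Q = 2 ↦ 2  ≥
P = 3, Q = 3 ↦ 3  ≥
So 13 of the 16 assignments meet the threshold.

13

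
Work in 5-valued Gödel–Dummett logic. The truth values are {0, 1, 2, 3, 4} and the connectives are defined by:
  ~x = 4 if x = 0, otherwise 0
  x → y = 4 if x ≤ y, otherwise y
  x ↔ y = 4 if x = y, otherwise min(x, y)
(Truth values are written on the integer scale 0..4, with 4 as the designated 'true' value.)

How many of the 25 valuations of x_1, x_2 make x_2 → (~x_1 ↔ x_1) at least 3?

value 4: 5 assignments (counts)
value 0: 20 assignments
So 5 of the 25 assignments meet the threshold.

5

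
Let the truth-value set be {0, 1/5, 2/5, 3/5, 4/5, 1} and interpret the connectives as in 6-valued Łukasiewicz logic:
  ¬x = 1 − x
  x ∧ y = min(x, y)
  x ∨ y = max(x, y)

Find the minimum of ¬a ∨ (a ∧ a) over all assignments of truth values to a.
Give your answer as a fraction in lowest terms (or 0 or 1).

Take a = 2/5:
¬a = ¬2/5 = 3/5
a ∧ a = 2/5 ∧ 2/5 = 2/5
¬a ∨ (a ∧ a) = 3/5 ∨ 2/5 = 3/5
No assignment yields a value below 3/5, so this is the minimum.

3/5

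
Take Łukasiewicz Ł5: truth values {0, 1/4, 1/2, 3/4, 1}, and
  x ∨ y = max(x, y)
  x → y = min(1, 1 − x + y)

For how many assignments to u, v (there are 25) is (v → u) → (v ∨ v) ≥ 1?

value 1: 9 assignments (counts)
value 3/4: 3 assignments
value 1/2: 4 assignments
value 1/4: 4 assignments
value 0: 5 assignments
So 9 of the 25 assignments meet the threshold.

9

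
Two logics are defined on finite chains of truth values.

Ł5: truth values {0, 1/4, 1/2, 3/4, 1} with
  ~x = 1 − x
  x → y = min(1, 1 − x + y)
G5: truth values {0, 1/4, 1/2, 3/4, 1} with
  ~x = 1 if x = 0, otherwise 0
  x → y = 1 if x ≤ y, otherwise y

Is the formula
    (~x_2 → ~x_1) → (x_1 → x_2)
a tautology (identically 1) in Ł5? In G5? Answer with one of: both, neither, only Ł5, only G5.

only Ł5

In Ł5: every assignment gives 1 — tautology.
In G5: at x_1 = 1/2, x_2 = 1/4 the value is 1/4 — not a tautology.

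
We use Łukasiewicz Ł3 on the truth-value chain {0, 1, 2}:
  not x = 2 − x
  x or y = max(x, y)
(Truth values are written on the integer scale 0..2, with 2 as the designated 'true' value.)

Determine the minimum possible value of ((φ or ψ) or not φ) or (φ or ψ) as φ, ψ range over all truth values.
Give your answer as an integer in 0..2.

1

Take φ = 1, ψ = 0:
φ or ψ = 1 or 0 = 1
not φ = not 1 = 1
(φ or ψ) or not φ = 1 or 1 = 1
φ or ψ = 1 or 0 = 1
((φ or ψ) or not φ) or (φ or ψ) = 1 or 1 = 1
No assignment yields a value below 1, so this is the minimum.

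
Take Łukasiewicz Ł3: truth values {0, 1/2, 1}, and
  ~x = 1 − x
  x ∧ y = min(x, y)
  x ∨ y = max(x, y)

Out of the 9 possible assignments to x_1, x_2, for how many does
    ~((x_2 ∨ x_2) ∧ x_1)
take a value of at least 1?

x_1 = 0, x_2 = 0 ↦ 1  ≥
x_1 = 0, x_2 = 1/2 ↦ 1  ≥
x_1 = 0, x_2 = 1 ↦ 1  ≥
x_1 = 1/2, x_2 = 0 ↦ 1  ≥
x_1 = 1/2, x_2 = 1/2 ↦ 1/2  <
x_1 = 1/2, x_2 = 1 ↦ 1/2  <
x_1 = 1, x_2 = 0 ↦ 1  ≥
x_1 = 1, x_2 = 1/2 ↦ 1/2  <
x_1 = 1, x_2 = 1 ↦ 0  <
So 5 of the 9 assignments meet the threshold.

5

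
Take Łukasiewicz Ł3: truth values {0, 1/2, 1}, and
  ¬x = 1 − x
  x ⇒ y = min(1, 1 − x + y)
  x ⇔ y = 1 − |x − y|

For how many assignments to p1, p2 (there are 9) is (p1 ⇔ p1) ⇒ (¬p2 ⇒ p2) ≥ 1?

6

p1 = 0, p2 = 0 ↦ 0  <
p1 = 0, p2 = 1/2 ↦ 1  ≥
p1 = 0, p2 = 1 ↦ 1  ≥
p1 = 1/2, p2 = 0 ↦ 0  <
p1 = 1/2, p2 = 1/2 ↦ 1  ≥
p1 = 1/2, p2 = 1 ↦ 1  ≥
p1 = 1, p2 = 0 ↦ 0  <
p1 = 1, p2 = 1/2 ↦ 1  ≥
p1 = 1, p2 = 1 ↦ 1  ≥
So 6 of the 9 assignments meet the threshold.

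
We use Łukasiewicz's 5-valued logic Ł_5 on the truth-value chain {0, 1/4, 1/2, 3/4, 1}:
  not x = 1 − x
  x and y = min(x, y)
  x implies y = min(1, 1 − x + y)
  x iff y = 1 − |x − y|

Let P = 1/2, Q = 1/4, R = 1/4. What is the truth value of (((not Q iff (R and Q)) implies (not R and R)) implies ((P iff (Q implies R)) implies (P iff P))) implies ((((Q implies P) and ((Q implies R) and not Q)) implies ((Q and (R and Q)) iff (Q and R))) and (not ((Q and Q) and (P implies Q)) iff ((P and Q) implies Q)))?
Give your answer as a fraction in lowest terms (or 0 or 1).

3/4

not Q = not 1/4 = 3/4
R and Q = 1/4 and 1/4 = 1/4
not Q iff (R and Q) = 3/4 iff 1/4 = 1/2
not R = not 1/4 = 3/4
not R and R = 3/4 and 1/4 = 1/4
(not Q iff (R and Q)) implies (not R and R) = 1/2 implies 1/4 = 3/4
Q implies R = 1/4 implies 1/4 = 1
P iff (Q implies R) = 1/2 iff 1 = 1/2
P iff P = 1/2 iff 1/2 = 1
(P iff (Q implies R)) implies (P iff P) = 1/2 implies 1 = 1
((not Q iff (R and Q)) implies (not R and R)) implies ((P iff (Q implies R)) implies (P iff P)) = 3/4 implies 1 = 1
Q implies P = 1/4 implies 1/2 = 1
Q implies R = 1/4 implies 1/4 = 1
not Q = not 1/4 = 3/4
(Q implies R) and not Q = 1 and 3/4 = 3/4
(Q implies P) and ((Q implies R) and not Q) = 1 and 3/4 = 3/4
R and Q = 1/4 and 1/4 = 1/4
Q and (R and Q) = 1/4 and 1/4 = 1/4
Q and R = 1/4 and 1/4 = 1/4
(Q and (R and Q)) iff (Q and R) = 1/4 iff 1/4 = 1
((Q implies P) and ((Q implies R) and not Q)) implies ((Q and (R and Q)) iff (Q and R)) = 3/4 implies 1 = 1
Q and Q = 1/4 and 1/4 = 1/4
P implies Q = 1/2 implies 1/4 = 3/4
(Q and Q) and (P implies Q) = 1/4 and 3/4 = 1/4
not ((Q and Q) and (P implies Q)) = not 1/4 = 3/4
P and Q = 1/2 and 1/4 = 1/4
(P and Q) implies Q = 1/4 implies 1/4 = 1
not ((Q and Q) and (P implies Q)) iff ((P and Q) implies Q) = 3/4 iff 1 = 3/4
(((Q implies P) and ((Q implies R) and not Q)) implies ((Q and (R and Q)) iff (Q and R))) and (not ((Q and Q) and (P implies Q)) iff ((P and Q) implies Q)) = 1 and 3/4 = 3/4
(((not Q iff (R and Q)) implies (not R and R)) implies ((P iff (Q implies R)) implies (P iff P))) implies ((((Q implies P) and ((Q implies R) and not Q)) implies ((Q and (R and Q)) iff (Q and R))) and (not ((Q and Q) and (P implies Q)) iff ((P and Q) implies Q))) = 1 implies 3/4 = 3/4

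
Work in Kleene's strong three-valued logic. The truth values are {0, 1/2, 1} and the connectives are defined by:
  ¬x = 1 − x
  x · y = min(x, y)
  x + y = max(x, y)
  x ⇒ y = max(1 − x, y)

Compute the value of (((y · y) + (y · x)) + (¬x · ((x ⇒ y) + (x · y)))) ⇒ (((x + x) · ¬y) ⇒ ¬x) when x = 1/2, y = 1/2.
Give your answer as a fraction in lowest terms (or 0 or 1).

y · y = 1/2 · 1/2 = 1/2
y · x = 1/2 · 1/2 = 1/2
(y · y) + (y · x) = 1/2 + 1/2 = 1/2
¬x = ¬1/2 = 1/2
x ⇒ y = 1/2 ⇒ 1/2 = 1/2
x · y = 1/2 · 1/2 = 1/2
(x ⇒ y) + (x · y) = 1/2 + 1/2 = 1/2
¬x · ((x ⇒ y) + (x · y)) = 1/2 · 1/2 = 1/2
((y · y) + (y · x)) + (¬x · ((x ⇒ y) + (x · y))) = 1/2 + 1/2 = 1/2
x + x = 1/2 + 1/2 = 1/2
¬y = ¬1/2 = 1/2
(x + x) · ¬y = 1/2 · 1/2 = 1/2
¬x = ¬1/2 = 1/2
((x + x) · ¬y) ⇒ ¬x = 1/2 ⇒ 1/2 = 1/2
(((y · y) + (y · x)) + (¬x · ((x ⇒ y) + (x · y)))) ⇒ (((x + x) · ¬y) ⇒ ¬x) = 1/2 ⇒ 1/2 = 1/2

1/2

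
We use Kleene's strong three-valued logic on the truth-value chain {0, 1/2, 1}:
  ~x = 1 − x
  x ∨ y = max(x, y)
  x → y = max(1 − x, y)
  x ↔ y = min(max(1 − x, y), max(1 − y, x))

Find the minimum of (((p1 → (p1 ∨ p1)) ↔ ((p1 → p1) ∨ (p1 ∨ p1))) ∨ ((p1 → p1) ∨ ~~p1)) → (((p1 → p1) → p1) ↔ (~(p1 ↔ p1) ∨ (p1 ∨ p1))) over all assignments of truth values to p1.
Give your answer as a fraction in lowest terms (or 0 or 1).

1/2

Take p1 = 1/2:
p1 ∨ p1 = 1/2 ∨ 1/2 = 1/2
p1 → (p1 ∨ p1) = 1/2 → 1/2 = 1/2
p1 → p1 = 1/2 → 1/2 = 1/2
p1 ∨ p1 = 1/2 ∨ 1/2 = 1/2
(p1 → p1) ∨ (p1 ∨ p1) = 1/2 ∨ 1/2 = 1/2
(p1 → (p1 ∨ p1)) ↔ ((p1 → p1) ∨ (p1 ∨ p1)) = 1/2 ↔ 1/2 = 1/2
p1 → p1 = 1/2 → 1/2 = 1/2
~p1 = ~1/2 = 1/2
~~p1 = ~1/2 = 1/2
(p1 → p1) ∨ ~~p1 = 1/2 ∨ 1/2 = 1/2
((p1 → (p1 ∨ p1)) ↔ ((p1 → p1) ∨ (p1 ∨ p1))) ∨ ((p1 → p1) ∨ ~~p1) = 1/2 ∨ 1/2 = 1/2
p1 → p1 = 1/2 → 1/2 = 1/2
(p1 → p1) → p1 = 1/2 → 1/2 = 1/2
p1 ↔ p1 = 1/2 ↔ 1/2 = 1/2
~(p1 ↔ p1) = ~1/2 = 1/2
p1 ∨ p1 = 1/2 ∨ 1/2 = 1/2
~(p1 ↔ p1) ∨ (p1 ∨ p1) = 1/2 ∨ 1/2 = 1/2
((p1 → p1) → p1) ↔ (~(p1 ↔ p1) ∨ (p1 ∨ p1)) = 1/2 ↔ 1/2 = 1/2
(((p1 → (p1 ∨ p1)) ↔ ((p1 → p1) ∨ (p1 ∨ p1))) ∨ ((p1 → p1) ∨ ~~p1)) → (((p1 → p1) → p1) ↔ (~(p1 ↔ p1) ∨ (p1 ∨ p1))) = 1/2 → 1/2 = 1/2
No assignment yields a value below 1/2, so this is the minimum.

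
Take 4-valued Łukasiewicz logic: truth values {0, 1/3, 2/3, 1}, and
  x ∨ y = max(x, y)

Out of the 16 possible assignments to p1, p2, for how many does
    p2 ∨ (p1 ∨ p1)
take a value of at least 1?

7

p1 = 0, p2 = 0 ↦ 0  <
p1 = 0, p2 = 1/3 ↦ 1/3  <
p1 = 0, p2 = 2/3 ↦ 2/3  <
p1 = 0, p2 = 1 ↦ 1  ≥
p1 = 1/3, p2 = 0 ↦ 1/3  <
p1 = 1/3, p2 = 1/3 ↦ 1/3  <
p1 = 1/3, p2 = 2/3 ↦ 2/3  <
p1 = 1/3, p2 = 1 ↦ 1  ≥
p1 = 2/3, p2 = 0 ↦ 2/3  <
p1 = 2/3, p2 = 1/3 ↦ 2/3  <
p1 = 2/3, p2 = 2/3 ↦ 2/3  <
p1 = 2/3, p2 = 1 ↦ 1  ≥
p1 = 1, p2 = 0 ↦ 1  ≥
p1 = 1, p2 = 1/3 ↦ 1  ≥
p1 = 1, p2 = 2/3 ↦ 1  ≥
p1 = 1, p2 = 1 ↦ 1  ≥
So 7 of the 16 assignments meet the threshold.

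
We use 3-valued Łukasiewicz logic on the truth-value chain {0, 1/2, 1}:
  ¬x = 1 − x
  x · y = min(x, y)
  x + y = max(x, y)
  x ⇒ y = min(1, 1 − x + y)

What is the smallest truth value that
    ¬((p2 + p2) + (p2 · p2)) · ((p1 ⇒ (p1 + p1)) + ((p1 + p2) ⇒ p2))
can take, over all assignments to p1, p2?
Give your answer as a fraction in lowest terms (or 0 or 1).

0

Take p1 = 0, p2 = 1:
p2 + p2 = 1 + 1 = 1
p2 · p2 = 1 · 1 = 1
(p2 + p2) + (p2 · p2) = 1 + 1 = 1
¬((p2 + p2) + (p2 · p2)) = ¬1 = 0
p1 + p1 = 0 + 0 = 0
p1 ⇒ (p1 + p1) = 0 ⇒ 0 = 1
p1 + p2 = 0 + 1 = 1
(p1 + p2) ⇒ p2 = 1 ⇒ 1 = 1
(p1 ⇒ (p1 + p1)) + ((p1 + p2) ⇒ p2) = 1 + 1 = 1
¬((p2 + p2) + (p2 · p2)) · ((p1 ⇒ (p1 + p1)) + ((p1 + p2) ⇒ p2)) = 0 · 1 = 0
No assignment yields a value below 0, so this is the minimum.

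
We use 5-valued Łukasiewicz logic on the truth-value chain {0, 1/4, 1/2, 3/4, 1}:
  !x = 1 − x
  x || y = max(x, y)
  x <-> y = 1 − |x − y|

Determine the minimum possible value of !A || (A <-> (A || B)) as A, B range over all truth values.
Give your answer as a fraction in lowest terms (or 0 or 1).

Take A = 1/2, B = 1:
!A = !1/2 = 1/2
A || B = 1/2 || 1 = 1
A <-> (A || B) = 1/2 <-> 1 = 1/2
!A || (A <-> (A || B)) = 1/2 || 1/2 = 1/2
No assignment yields a value below 1/2, so this is the minimum.

1/2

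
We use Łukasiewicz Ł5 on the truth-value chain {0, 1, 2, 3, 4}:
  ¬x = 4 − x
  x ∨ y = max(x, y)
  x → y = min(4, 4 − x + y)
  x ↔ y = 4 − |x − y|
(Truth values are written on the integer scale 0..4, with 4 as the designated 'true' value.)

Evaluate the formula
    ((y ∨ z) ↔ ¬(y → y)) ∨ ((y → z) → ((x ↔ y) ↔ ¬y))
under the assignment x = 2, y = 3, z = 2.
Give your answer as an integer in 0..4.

3

y ∨ z = 3 ∨ 2 = 3
y → y = 3 → 3 = 4
¬(y → y) = ¬4 = 0
(y ∨ z) ↔ ¬(y → y) = 3 ↔ 0 = 1
y → z = 3 → 2 = 3
x ↔ y = 2 ↔ 3 = 3
¬y = ¬3 = 1
(x ↔ y) ↔ ¬y = 3 ↔ 1 = 2
(y → z) → ((x ↔ y) ↔ ¬y) = 3 → 2 = 3
((y ∨ z) ↔ ¬(y → y)) ∨ ((y → z) → ((x ↔ y) ↔ ¬y)) = 1 ∨ 3 = 3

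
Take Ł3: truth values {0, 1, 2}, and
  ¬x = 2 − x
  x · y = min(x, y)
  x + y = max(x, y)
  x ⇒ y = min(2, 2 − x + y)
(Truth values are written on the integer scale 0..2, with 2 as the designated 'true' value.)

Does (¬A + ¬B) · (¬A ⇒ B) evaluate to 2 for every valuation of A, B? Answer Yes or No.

No

Counterexample: take A = 0, B = 0.
¬A = ¬0 = 2
¬B = ¬0 = 2
¬A + ¬B = 2 + 2 = 2
¬A = ¬0 = 2
¬A ⇒ B = 2 ⇒ 0 = 0
(¬A + ¬B) · (¬A ⇒ B) = 2 · 0 = 0
This gives 0 ≠ 2.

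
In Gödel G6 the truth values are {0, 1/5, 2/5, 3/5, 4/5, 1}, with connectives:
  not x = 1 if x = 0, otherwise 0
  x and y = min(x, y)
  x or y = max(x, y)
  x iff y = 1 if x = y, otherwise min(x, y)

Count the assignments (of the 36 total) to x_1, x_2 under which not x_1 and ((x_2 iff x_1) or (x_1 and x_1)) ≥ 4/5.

1

value 1: 1 assignment (counts)
value 0: 35 assignments
So 1 of the 36 assignments meets the threshold.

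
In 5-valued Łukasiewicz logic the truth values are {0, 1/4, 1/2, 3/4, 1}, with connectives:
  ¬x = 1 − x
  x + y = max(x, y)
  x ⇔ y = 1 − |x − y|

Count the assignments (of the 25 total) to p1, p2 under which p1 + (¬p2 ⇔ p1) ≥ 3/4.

18

value 1: 9 assignments (counts)
value 3/4: 9 assignments (counts)
value 1/2: 4 assignments
value 1/4: 2 assignments
value 0: 1 assignment
So 18 of the 25 assignments meet the threshold.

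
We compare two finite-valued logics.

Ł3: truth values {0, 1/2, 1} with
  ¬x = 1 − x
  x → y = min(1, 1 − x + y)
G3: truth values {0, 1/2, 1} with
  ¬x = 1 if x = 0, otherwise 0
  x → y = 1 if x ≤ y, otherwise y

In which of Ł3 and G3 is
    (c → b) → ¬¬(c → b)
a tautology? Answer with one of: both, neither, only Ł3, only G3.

both

In Ł3: every assignment gives 1 — tautology.
In G3: every assignment gives 1 — tautology.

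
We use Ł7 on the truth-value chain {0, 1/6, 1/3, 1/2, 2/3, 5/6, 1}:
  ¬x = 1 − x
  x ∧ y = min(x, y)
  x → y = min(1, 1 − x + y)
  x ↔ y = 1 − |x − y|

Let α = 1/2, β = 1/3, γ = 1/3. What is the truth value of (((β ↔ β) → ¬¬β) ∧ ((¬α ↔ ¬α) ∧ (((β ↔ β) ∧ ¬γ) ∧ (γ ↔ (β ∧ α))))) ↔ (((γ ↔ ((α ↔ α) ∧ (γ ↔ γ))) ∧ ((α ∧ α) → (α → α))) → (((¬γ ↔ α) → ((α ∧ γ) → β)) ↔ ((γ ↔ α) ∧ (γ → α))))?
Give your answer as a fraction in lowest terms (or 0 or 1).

β ↔ β = 1/3 ↔ 1/3 = 1
¬β = ¬1/3 = 2/3
¬¬β = ¬2/3 = 1/3
(β ↔ β) → ¬¬β = 1 → 1/3 = 1/3
¬α = ¬1/2 = 1/2
¬α = ¬1/2 = 1/2
¬α ↔ ¬α = 1/2 ↔ 1/2 = 1
β ↔ β = 1/3 ↔ 1/3 = 1
¬γ = ¬1/3 = 2/3
(β ↔ β) ∧ ¬γ = 1 ∧ 2/3 = 2/3
β ∧ α = 1/3 ∧ 1/2 = 1/3
γ ↔ (β ∧ α) = 1/3 ↔ 1/3 = 1
((β ↔ β) ∧ ¬γ) ∧ (γ ↔ (β ∧ α)) = 2/3 ∧ 1 = 2/3
(¬α ↔ ¬α) ∧ (((β ↔ β) ∧ ¬γ) ∧ (γ ↔ (β ∧ α))) = 1 ∧ 2/3 = 2/3
((β ↔ β) → ¬¬β) ∧ ((¬α ↔ ¬α) ∧ (((β ↔ β) ∧ ¬γ) ∧ (γ ↔ (β ∧ α)))) = 1/3 ∧ 2/3 = 1/3
α ↔ α = 1/2 ↔ 1/2 = 1
γ ↔ γ = 1/3 ↔ 1/3 = 1
(α ↔ α) ∧ (γ ↔ γ) = 1 ∧ 1 = 1
γ ↔ ((α ↔ α) ∧ (γ ↔ γ)) = 1/3 ↔ 1 = 1/3
α ∧ α = 1/2 ∧ 1/2 = 1/2
α → α = 1/2 → 1/2 = 1
(α ∧ α) → (α → α) = 1/2 → 1 = 1
(γ ↔ ((α ↔ α) ∧ (γ ↔ γ))) ∧ ((α ∧ α) → (α → α)) = 1/3 ∧ 1 = 1/3
¬γ = ¬1/3 = 2/3
¬γ ↔ α = 2/3 ↔ 1/2 = 5/6
α ∧ γ = 1/2 ∧ 1/3 = 1/3
(α ∧ γ) → β = 1/3 → 1/3 = 1
(¬γ ↔ α) → ((α ∧ γ) → β) = 5/6 → 1 = 1
γ ↔ α = 1/3 ↔ 1/2 = 5/6
γ → α = 1/3 → 1/2 = 1
(γ ↔ α) ∧ (γ → α) = 5/6 ∧ 1 = 5/6
((¬γ ↔ α) → ((α ∧ γ) → β)) ↔ ((γ ↔ α) ∧ (γ → α)) = 1 ↔ 5/6 = 5/6
((γ ↔ ((α ↔ α) ∧ (γ ↔ γ))) ∧ ((α ∧ α) → (α → α))) → (((¬γ ↔ α) → ((α ∧ γ) → β)) ↔ ((γ ↔ α) ∧ (γ → α))) = 1/3 → 5/6 = 1
(((β ↔ β) → ¬¬β) ∧ ((¬α ↔ ¬α) ∧ (((β ↔ β) ∧ ¬γ) ∧ (γ ↔ (β ∧ α))))) ↔ (((γ ↔ ((α ↔ α) ∧ (γ ↔ γ))) ∧ ((α ∧ α) → (α → α))) → (((¬γ ↔ α) → ((α ∧ γ) → β)) ↔ ((γ ↔ α) ∧ (γ → α)))) = 1/3 ↔ 1 = 1/3

1/3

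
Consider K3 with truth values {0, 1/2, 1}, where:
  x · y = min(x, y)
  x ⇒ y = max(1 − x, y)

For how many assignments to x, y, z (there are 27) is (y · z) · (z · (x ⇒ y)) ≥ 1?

value 1: 3 assignments (counts)
value 1/2: 9 assignments
value 0: 15 assignments
So 3 of the 27 assignments meet the threshold.

3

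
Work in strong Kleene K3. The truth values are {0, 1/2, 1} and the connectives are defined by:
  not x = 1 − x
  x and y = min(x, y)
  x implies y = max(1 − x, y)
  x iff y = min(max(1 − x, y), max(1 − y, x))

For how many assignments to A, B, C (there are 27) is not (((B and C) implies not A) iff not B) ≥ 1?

5

value 1: 5 assignments (counts)
value 1/2: 12 assignments
value 0: 10 assignments
So 5 of the 27 assignments meet the threshold.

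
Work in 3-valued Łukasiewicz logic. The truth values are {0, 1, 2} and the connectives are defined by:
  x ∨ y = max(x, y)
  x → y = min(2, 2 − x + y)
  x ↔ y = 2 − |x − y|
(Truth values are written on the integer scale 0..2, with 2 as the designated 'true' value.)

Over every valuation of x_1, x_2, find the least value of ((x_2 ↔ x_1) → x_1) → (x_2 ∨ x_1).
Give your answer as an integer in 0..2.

1

Take x_1 = 1, x_2 = 0:
x_2 ↔ x_1 = 0 ↔ 1 = 1
(x_2 ↔ x_1) → x_1 = 1 → 1 = 2
x_2 ∨ x_1 = 0 ∨ 1 = 1
((x_2 ↔ x_1) → x_1) → (x_2 ∨ x_1) = 2 → 1 = 1
No assignment yields a value below 1, so this is the minimum.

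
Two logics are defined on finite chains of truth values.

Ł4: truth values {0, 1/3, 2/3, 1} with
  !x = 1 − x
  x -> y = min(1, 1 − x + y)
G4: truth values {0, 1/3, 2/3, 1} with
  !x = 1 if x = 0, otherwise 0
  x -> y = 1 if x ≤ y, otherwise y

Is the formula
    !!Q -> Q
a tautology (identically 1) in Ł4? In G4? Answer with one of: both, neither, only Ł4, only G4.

In Ł4: every assignment gives 1 — tautology.
In G4: at Q = 1/3 the value is 1/3 — not a tautology.

only Ł4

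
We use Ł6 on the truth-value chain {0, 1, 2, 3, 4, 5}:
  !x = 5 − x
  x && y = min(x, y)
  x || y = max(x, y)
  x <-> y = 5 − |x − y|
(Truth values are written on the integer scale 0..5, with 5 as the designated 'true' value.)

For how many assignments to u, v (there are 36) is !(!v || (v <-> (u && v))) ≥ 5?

value 5: 1 assignment (counts)
value 4: 2 assignments
value 3: 3 assignments
value 2: 4 assignments
value 1: 5 assignments
value 0: 21 assignments
So 1 of the 36 assignments meets the threshold.

1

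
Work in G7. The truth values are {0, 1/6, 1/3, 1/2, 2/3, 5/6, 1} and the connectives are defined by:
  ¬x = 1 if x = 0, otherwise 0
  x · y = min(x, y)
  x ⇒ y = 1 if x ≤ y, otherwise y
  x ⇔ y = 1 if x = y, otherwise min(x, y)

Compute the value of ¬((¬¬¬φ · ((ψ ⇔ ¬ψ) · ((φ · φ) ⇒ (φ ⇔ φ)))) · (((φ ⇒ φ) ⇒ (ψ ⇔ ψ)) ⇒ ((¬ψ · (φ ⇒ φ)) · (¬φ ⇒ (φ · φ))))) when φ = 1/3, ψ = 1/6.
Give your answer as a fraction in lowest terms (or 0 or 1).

1

¬φ = ¬1/3 = 0
¬¬φ = ¬0 = 1
¬¬¬φ = ¬1 = 0
¬ψ = ¬1/6 = 0
ψ ⇔ ¬ψ = 1/6 ⇔ 0 = 0
φ · φ = 1/3 · 1/3 = 1/3
φ ⇔ φ = 1/3 ⇔ 1/3 = 1
(φ · φ) ⇒ (φ ⇔ φ) = 1/3 ⇒ 1 = 1
(ψ ⇔ ¬ψ) · ((φ · φ) ⇒ (φ ⇔ φ)) = 0 · 1 = 0
¬¬¬φ · ((ψ ⇔ ¬ψ) · ((φ · φ) ⇒ (φ ⇔ φ))) = 0 · 0 = 0
φ ⇒ φ = 1/3 ⇒ 1/3 = 1
ψ ⇔ ψ = 1/6 ⇔ 1/6 = 1
(φ ⇒ φ) ⇒ (ψ ⇔ ψ) = 1 ⇒ 1 = 1
¬ψ = ¬1/6 = 0
φ ⇒ φ = 1/3 ⇒ 1/3 = 1
¬ψ · (φ ⇒ φ) = 0 · 1 = 0
¬φ = ¬1/3 = 0
φ · φ = 1/3 · 1/3 = 1/3
¬φ ⇒ (φ · φ) = 0 ⇒ 1/3 = 1
(¬ψ · (φ ⇒ φ)) · (¬φ ⇒ (φ · φ)) = 0 · 1 = 0
((φ ⇒ φ) ⇒ (ψ ⇔ ψ)) ⇒ ((¬ψ · (φ ⇒ φ)) · (¬φ ⇒ (φ · φ))) = 1 ⇒ 0 = 0
(¬¬¬φ · ((ψ ⇔ ¬ψ) · ((φ · φ) ⇒ (φ ⇔ φ)))) · (((φ ⇒ φ) ⇒ (ψ ⇔ ψ)) ⇒ ((¬ψ · (φ ⇒ φ)) · (¬φ ⇒ (φ · φ)))) = 0 · 0 = 0
¬((¬¬¬φ · ((ψ ⇔ ¬ψ) · ((φ · φ) ⇒ (φ ⇔ φ)))) · (((φ ⇒ φ) ⇒ (ψ ⇔ ψ)) ⇒ ((¬ψ · (φ ⇒ φ)) · (¬φ ⇒ (φ · φ))))) = ¬0 = 1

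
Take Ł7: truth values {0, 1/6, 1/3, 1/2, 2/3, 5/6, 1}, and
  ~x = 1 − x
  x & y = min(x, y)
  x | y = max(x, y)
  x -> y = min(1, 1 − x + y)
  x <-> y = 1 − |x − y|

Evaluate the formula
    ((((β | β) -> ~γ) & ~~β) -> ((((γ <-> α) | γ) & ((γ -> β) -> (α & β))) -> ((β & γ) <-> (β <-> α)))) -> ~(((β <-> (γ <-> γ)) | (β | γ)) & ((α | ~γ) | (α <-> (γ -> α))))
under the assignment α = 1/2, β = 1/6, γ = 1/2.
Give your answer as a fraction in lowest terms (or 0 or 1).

1/2

β | β = 1/6 | 1/6 = 1/6
~γ = ~1/2 = 1/2
(β | β) -> ~γ = 1/6 -> 1/2 = 1
~β = ~1/6 = 5/6
~~β = ~5/6 = 1/6
((β | β) -> ~γ) & ~~β = 1 & 1/6 = 1/6
γ <-> α = 1/2 <-> 1/2 = 1
(γ <-> α) | γ = 1 | 1/2 = 1
γ -> β = 1/2 -> 1/6 = 2/3
α & β = 1/2 & 1/6 = 1/6
(γ -> β) -> (α & β) = 2/3 -> 1/6 = 1/2
((γ <-> α) | γ) & ((γ -> β) -> (α & β)) = 1 & 1/2 = 1/2
β & γ = 1/6 & 1/2 = 1/6
β <-> α = 1/6 <-> 1/2 = 2/3
(β & γ) <-> (β <-> α) = 1/6 <-> 2/3 = 1/2
(((γ <-> α) | γ) & ((γ -> β) -> (α & β))) -> ((β & γ) <-> (β <-> α)) = 1/2 -> 1/2 = 1
(((β | β) -> ~γ) & ~~β) -> ((((γ <-> α) | γ) & ((γ -> β) -> (α & β))) -> ((β & γ) <-> (β <-> α))) = 1/6 -> 1 = 1
γ <-> γ = 1/2 <-> 1/2 = 1
β <-> (γ <-> γ) = 1/6 <-> 1 = 1/6
β | γ = 1/6 | 1/2 = 1/2
(β <-> (γ <-> γ)) | (β | γ) = 1/6 | 1/2 = 1/2
~γ = ~1/2 = 1/2
α | ~γ = 1/2 | 1/2 = 1/2
γ -> α = 1/2 -> 1/2 = 1
α <-> (γ -> α) = 1/2 <-> 1 = 1/2
(α | ~γ) | (α <-> (γ -> α)) = 1/2 | 1/2 = 1/2
((β <-> (γ <-> γ)) | (β | γ)) & ((α | ~γ) | (α <-> (γ -> α))) = 1/2 & 1/2 = 1/2
~(((β <-> (γ <-> γ)) | (β | γ)) & ((α | ~γ) | (α <-> (γ -> α)))) = ~1/2 = 1/2
((((β | β) -> ~γ) & ~~β) -> ((((γ <-> α) | γ) & ((γ -> β) -> (α & β))) -> ((β & γ) <-> (β <-> α)))) -> ~(((β <-> (γ <-> γ)) | (β | γ)) & ((α | ~γ) | (α <-> (γ -> α)))) = 1 -> 1/2 = 1/2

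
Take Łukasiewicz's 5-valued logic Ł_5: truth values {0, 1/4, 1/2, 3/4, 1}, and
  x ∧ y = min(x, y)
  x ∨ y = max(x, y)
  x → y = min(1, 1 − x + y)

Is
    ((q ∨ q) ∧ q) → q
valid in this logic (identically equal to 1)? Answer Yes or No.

Yes

q = 0 ↦ 1
q = 1/4 ↦ 1
q = 1/2 ↦ 1
q = 3/4 ↦ 1
q = 1 ↦ 1
Every assignment gives a value ≥ 1.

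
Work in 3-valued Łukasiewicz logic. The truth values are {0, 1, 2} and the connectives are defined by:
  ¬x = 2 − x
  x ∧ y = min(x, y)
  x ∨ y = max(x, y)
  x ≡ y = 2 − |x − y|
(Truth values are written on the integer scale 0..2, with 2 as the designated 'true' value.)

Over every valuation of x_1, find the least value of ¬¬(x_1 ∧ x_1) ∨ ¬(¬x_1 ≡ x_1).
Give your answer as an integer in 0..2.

Take x_1 = 1:
x_1 ∧ x_1 = 1 ∧ 1 = 1
¬(x_1 ∧ x_1) = ¬1 = 1
¬¬(x_1 ∧ x_1) = ¬1 = 1
¬x_1 = ¬1 = 1
¬x_1 ≡ x_1 = 1 ≡ 1 = 2
¬(¬x_1 ≡ x_1) = ¬2 = 0
¬¬(x_1 ∧ x_1) ∨ ¬(¬x_1 ≡ x_1) = 1 ∨ 0 = 1
No assignment yields a value below 1, so this is the minimum.

1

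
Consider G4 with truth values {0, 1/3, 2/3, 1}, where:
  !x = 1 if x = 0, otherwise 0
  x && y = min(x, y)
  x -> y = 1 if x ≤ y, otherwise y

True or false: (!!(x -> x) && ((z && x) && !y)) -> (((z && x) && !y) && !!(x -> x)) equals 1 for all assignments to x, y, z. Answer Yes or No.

At x = 2/3, y = 1/3, z = 0, for instance:
x -> x = 2/3 -> 2/3 = 1
!(x -> x) = !1 = 0
!!(x -> x) = !0 = 1
z && x = 0 && 2/3 = 0
!y = !1/3 = 0
(z && x) && !y = 0 && 0 = 0
!!(x -> x) && ((z && x) && !y) = 1 && 0 = 0
((z && x) && !y) && !!(x -> x) = 0 && 1 = 0
(!!(x -> x) && ((z && x) && !y)) -> (((z && x) && !y) && !!(x -> x)) = 0 -> 0 = 1
and checking the remaining 63 assignments likewise gives ≥ 1 in every case.

Yes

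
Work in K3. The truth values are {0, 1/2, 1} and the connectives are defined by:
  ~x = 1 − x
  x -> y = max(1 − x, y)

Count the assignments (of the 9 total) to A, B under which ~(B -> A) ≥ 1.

1

A = 0, B = 0 ↦ 0  <
A = 0, B = 1/2 ↦ 1/2  <
A = 0, B = 1 ↦ 1  ≥
A = 1/2, B = 0 ↦ 0  <
A = 1/2, B = 1/2 ↦ 1/2  <
A = 1/2, B = 1 ↦ 1/2  <
A = 1, B = 0 ↦ 0  <
A = 1, B = 1/2 ↦ 0  <
A = 1, B = 1 ↦ 0  <
So 1 of the 9 assignments meets the threshold.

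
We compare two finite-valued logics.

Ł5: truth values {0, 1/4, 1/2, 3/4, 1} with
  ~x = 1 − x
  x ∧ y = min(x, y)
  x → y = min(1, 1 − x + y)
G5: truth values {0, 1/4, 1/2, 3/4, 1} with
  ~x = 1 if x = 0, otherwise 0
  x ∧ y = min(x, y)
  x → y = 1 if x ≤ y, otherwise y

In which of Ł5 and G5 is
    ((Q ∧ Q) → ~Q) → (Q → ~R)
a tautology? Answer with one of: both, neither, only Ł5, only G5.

only G5

In Ł5: at Q = 1/4, R = 1 the value is 3/4 — not a tautology.
In G5: every assignment gives 1 — tautology.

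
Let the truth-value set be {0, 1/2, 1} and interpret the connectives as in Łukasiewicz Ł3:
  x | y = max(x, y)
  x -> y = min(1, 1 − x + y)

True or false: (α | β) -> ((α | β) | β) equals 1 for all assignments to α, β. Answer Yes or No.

α = 0, β = 0 ↦ 1
α = 0, β = 1/2 ↦ 1
α = 0, β = 1 ↦ 1
α = 1/2, β = 0 ↦ 1
α = 1/2, β = 1/2 ↦ 1
α = 1/2, β = 1 ↦ 1
α = 1, β = 0 ↦ 1
α = 1, β = 1/2 ↦ 1
α = 1, β = 1 ↦ 1
Every assignment gives a value ≥ 1.

Yes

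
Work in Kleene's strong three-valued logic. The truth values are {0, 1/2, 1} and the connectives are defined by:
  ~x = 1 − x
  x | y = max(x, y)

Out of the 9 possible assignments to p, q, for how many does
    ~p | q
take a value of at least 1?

p = 0, q = 0 ↦ 1  ≥
p = 0, q = 1/2 ↦ 1  ≥
p = 0, q = 1 ↦ 1  ≥
p = 1/2, q = 0 ↦ 1/2  <
p = 1/2, q = 1/2 ↦ 1/2  <
p = 1/2, q = 1 ↦ 1  ≥
p = 1, q = 0 ↦ 0  <
p = 1, q = 1/2 ↦ 1/2  <
p = 1, q = 1 ↦ 1  ≥
So 5 of the 9 assignments meet the threshold.

5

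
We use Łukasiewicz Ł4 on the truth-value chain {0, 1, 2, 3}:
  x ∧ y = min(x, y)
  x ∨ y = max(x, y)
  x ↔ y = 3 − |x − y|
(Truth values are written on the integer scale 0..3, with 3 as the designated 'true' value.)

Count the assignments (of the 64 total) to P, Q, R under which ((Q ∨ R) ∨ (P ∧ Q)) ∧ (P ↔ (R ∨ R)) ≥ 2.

value 3: 7 assignments (counts)
value 2: 23 assignments (counts)
value 1: 23 assignments
value 0: 11 assignments
So 30 of the 64 assignments meet the threshold.

30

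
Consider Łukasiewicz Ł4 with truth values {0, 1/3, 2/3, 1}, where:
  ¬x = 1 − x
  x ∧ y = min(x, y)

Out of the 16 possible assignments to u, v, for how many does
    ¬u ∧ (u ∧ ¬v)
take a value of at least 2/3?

0

u = 0, v = 0 ↦ 0  <
u = 0, v = 1/3 ↦ 0  <
u = 0, v = 2/3 ↦ 0  <
u = 0, v = 1 ↦ 0  <
u = 1/3, v = 0 ↦ 1/3  <
u = 1/3, v = 1/3 ↦ 1/3  <
u = 1/3, v = 2/3 ↦ 1/3  <
u = 1/3, v = 1 ↦ 0  <
u = 2/3, v = 0 ↦ 1/3  <
u = 2/3, v = 1/3 ↦ 1/3  <
u = 2/3, v = 2/3 ↦ 1/3  <
u = 2/3, v = 1 ↦ 0  <
u = 1, v = 0 ↦ 0  <
u = 1, v = 1/3 ↦ 0  <
u = 1, v = 2/3 ↦ 0  <
u = 1, v = 1 ↦ 0  <
So 0 of the 16 assignments meet the threshold.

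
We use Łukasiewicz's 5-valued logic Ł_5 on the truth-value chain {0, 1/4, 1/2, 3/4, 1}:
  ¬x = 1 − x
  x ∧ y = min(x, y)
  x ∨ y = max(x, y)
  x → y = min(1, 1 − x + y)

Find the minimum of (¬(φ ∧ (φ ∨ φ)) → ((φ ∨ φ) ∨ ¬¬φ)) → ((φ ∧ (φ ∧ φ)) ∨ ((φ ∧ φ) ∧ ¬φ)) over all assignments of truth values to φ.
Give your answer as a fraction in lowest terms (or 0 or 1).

1/2

Take φ = 1/2:
φ ∨ φ = 1/2 ∨ 1/2 = 1/2
φ ∧ (φ ∨ φ) = 1/2 ∧ 1/2 = 1/2
¬(φ ∧ (φ ∨ φ)) = ¬1/2 = 1/2
φ ∨ φ = 1/2 ∨ 1/2 = 1/2
¬φ = ¬1/2 = 1/2
¬¬φ = ¬1/2 = 1/2
(φ ∨ φ) ∨ ¬¬φ = 1/2 ∨ 1/2 = 1/2
¬(φ ∧ (φ ∨ φ)) → ((φ ∨ φ) ∨ ¬¬φ) = 1/2 → 1/2 = 1
φ ∧ φ = 1/2 ∧ 1/2 = 1/2
φ ∧ (φ ∧ φ) = 1/2 ∧ 1/2 = 1/2
φ ∧ φ = 1/2 ∧ 1/2 = 1/2
¬φ = ¬1/2 = 1/2
(φ ∧ φ) ∧ ¬φ = 1/2 ∧ 1/2 = 1/2
(φ ∧ (φ ∧ φ)) ∨ ((φ ∧ φ) ∧ ¬φ) = 1/2 ∨ 1/2 = 1/2
(¬(φ ∧ (φ ∨ φ)) → ((φ ∨ φ) ∨ ¬¬φ)) → ((φ ∧ (φ ∧ φ)) ∨ ((φ ∧ φ) ∧ ¬φ)) = 1 → 1/2 = 1/2
No assignment yields a value below 1/2, so this is the minimum.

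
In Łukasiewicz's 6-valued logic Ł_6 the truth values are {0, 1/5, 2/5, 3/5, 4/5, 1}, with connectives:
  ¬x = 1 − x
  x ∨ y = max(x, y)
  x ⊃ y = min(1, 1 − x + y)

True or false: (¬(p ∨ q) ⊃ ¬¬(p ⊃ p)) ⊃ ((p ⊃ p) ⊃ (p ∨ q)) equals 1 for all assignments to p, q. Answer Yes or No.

No

Counterexample: take p = 0, q = 0.
p ∨ q = 0 ∨ 0 = 0
¬(p ∨ q) = ¬0 = 1
p ⊃ p = 0 ⊃ 0 = 1
¬(p ⊃ p) = ¬1 = 0
¬¬(p ⊃ p) = ¬0 = 1
¬(p ∨ q) ⊃ ¬¬(p ⊃ p) = 1 ⊃ 1 = 1
p ⊃ p = 0 ⊃ 0 = 1
p ∨ q = 0 ∨ 0 = 0
(p ⊃ p) ⊃ (p ∨ q) = 1 ⊃ 0 = 0
(¬(p ∨ q) ⊃ ¬¬(p ⊃ p)) ⊃ ((p ⊃ p) ⊃ (p ∨ q)) = 1 ⊃ 0 = 0
This gives 0 ≠ 1.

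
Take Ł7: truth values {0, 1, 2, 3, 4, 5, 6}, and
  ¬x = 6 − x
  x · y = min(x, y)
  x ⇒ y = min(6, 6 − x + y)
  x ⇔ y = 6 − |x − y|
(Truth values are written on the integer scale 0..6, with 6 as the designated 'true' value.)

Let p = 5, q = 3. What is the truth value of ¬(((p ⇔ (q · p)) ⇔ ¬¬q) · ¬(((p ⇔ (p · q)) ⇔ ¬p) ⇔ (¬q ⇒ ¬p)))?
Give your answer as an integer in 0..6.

5

q · p = 3 · 5 = 3
p ⇔ (q · p) = 5 ⇔ 3 = 4
¬q = ¬3 = 3
¬¬q = ¬3 = 3
(p ⇔ (q · p)) ⇔ ¬¬q = 4 ⇔ 3 = 5
p · q = 5 · 3 = 3
p ⇔ (p · q) = 5 ⇔ 3 = 4
¬p = ¬5 = 1
(p ⇔ (p · q)) ⇔ ¬p = 4 ⇔ 1 = 3
¬q = ¬3 = 3
¬p = ¬5 = 1
¬q ⇒ ¬p = 3 ⇒ 1 = 4
((p ⇔ (p · q)) ⇔ ¬p) ⇔ (¬q ⇒ ¬p) = 3 ⇔ 4 = 5
¬(((p ⇔ (p · q)) ⇔ ¬p) ⇔ (¬q ⇒ ¬p)) = ¬5 = 1
((p ⇔ (q · p)) ⇔ ¬¬q) · ¬(((p ⇔ (p · q)) ⇔ ¬p) ⇔ (¬q ⇒ ¬p)) = 5 · 1 = 1
¬(((p ⇔ (q · p)) ⇔ ¬¬q) · ¬(((p ⇔ (p · q)) ⇔ ¬p) ⇔ (¬q ⇒ ¬p))) = ¬1 = 5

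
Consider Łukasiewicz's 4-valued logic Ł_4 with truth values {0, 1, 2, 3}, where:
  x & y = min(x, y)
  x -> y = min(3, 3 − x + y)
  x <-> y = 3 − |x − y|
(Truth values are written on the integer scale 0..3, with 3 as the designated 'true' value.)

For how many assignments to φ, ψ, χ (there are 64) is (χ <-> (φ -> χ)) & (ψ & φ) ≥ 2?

value 3: 4 assignments (counts)
value 2: 12 assignments (counts)
value 1: 20 assignments
value 0: 28 assignments
So 16 of the 64 assignments meet the threshold.

16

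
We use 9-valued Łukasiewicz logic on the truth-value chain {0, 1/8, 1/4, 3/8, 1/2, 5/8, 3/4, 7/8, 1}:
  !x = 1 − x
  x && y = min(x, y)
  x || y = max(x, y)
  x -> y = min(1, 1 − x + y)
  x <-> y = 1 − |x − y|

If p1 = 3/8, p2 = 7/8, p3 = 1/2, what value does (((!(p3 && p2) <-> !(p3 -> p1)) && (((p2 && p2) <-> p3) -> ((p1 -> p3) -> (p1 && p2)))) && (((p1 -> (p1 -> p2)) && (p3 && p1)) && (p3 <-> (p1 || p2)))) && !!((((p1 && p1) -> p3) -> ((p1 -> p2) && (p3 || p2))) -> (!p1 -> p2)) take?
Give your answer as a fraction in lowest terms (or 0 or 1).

p3 && p2 = 1/2 && 7/8 = 1/2
!(p3 && p2) = !1/2 = 1/2
p3 -> p1 = 1/2 -> 3/8 = 7/8
!(p3 -> p1) = !7/8 = 1/8
!(p3 && p2) <-> !(p3 -> p1) = 1/2 <-> 1/8 = 5/8
p2 && p2 = 7/8 && 7/8 = 7/8
(p2 && p2) <-> p3 = 7/8 <-> 1/2 = 5/8
p1 -> p3 = 3/8 -> 1/2 = 1
p1 && p2 = 3/8 && 7/8 = 3/8
(p1 -> p3) -> (p1 && p2) = 1 -> 3/8 = 3/8
((p2 && p2) <-> p3) -> ((p1 -> p3) -> (p1 && p2)) = 5/8 -> 3/8 = 3/4
(!(p3 && p2) <-> !(p3 -> p1)) && (((p2 && p2) <-> p3) -> ((p1 -> p3) -> (p1 && p2))) = 5/8 && 3/4 = 5/8
p1 -> p2 = 3/8 -> 7/8 = 1
p1 -> (p1 -> p2) = 3/8 -> 1 = 1
p3 && p1 = 1/2 && 3/8 = 3/8
(p1 -> (p1 -> p2)) && (p3 && p1) = 1 && 3/8 = 3/8
p1 || p2 = 3/8 || 7/8 = 7/8
p3 <-> (p1 || p2) = 1/2 <-> 7/8 = 5/8
((p1 -> (p1 -> p2)) && (p3 && p1)) && (p3 <-> (p1 || p2)) = 3/8 && 5/8 = 3/8
((!(p3 && p2) <-> !(p3 -> p1)) && (((p2 && p2) <-> p3) -> ((p1 -> p3) -> (p1 && p2)))) && (((p1 -> (p1 -> p2)) && (p3 && p1)) && (p3 <-> (p1 || p2))) = 5/8 && 3/8 = 3/8
p1 && p1 = 3/8 && 3/8 = 3/8
(p1 && p1) -> p3 = 3/8 -> 1/2 = 1
p1 -> p2 = 3/8 -> 7/8 = 1
p3 || p2 = 1/2 || 7/8 = 7/8
(p1 -> p2) && (p3 || p2) = 1 && 7/8 = 7/8
((p1 && p1) -> p3) -> ((p1 -> p2) && (p3 || p2)) = 1 -> 7/8 = 7/8
!p1 = !3/8 = 5/8
!p1 -> p2 = 5/8 -> 7/8 = 1
(((p1 && p1) -> p3) -> ((p1 -> p2) && (p3 || p2))) -> (!p1 -> p2) = 7/8 -> 1 = 1
!((((p1 && p1) -> p3) -> ((p1 -> p2) && (p3 || p2))) -> (!p1 -> p2)) = !1 = 0
!!((((p1 && p1) -> p3) -> ((p1 -> p2) && (p3 || p2))) -> (!p1 -> p2)) = !0 = 1
(((!(p3 && p2) <-> !(p3 -> p1)) && (((p2 && p2) <-> p3) -> ((p1 -> p3) -> (p1 && p2)))) && (((p1 -> (p1 -> p2)) && (p3 && p1)) && (p3 <-> (p1 || p2)))) && !!((((p1 && p1) -> p3) -> ((p1 -> p2) && (p3 || p2))) -> (!p1 -> p2)) = 3/8 && 1 = 3/8

3/8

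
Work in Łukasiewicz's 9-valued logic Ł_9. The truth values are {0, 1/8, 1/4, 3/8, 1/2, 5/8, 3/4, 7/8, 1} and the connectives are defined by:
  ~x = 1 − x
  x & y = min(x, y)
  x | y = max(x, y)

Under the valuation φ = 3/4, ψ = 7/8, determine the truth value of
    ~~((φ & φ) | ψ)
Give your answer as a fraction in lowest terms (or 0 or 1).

7/8

φ & φ = 3/4 & 3/4 = 3/4
(φ & φ) | ψ = 3/4 | 7/8 = 7/8
~((φ & φ) | ψ) = ~7/8 = 1/8
~~((φ & φ) | ψ) = ~1/8 = 7/8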